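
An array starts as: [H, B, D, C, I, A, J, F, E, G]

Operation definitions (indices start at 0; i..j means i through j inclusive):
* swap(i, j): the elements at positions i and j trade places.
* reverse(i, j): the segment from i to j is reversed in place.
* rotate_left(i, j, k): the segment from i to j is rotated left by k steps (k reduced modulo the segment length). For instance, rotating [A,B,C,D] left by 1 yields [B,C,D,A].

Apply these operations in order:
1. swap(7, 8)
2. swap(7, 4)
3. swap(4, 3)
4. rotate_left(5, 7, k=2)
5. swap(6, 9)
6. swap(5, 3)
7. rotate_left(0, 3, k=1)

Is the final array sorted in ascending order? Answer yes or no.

Answer: no

Derivation:
After 1 (swap(7, 8)): [H, B, D, C, I, A, J, E, F, G]
After 2 (swap(7, 4)): [H, B, D, C, E, A, J, I, F, G]
After 3 (swap(4, 3)): [H, B, D, E, C, A, J, I, F, G]
After 4 (rotate_left(5, 7, k=2)): [H, B, D, E, C, I, A, J, F, G]
After 5 (swap(6, 9)): [H, B, D, E, C, I, G, J, F, A]
After 6 (swap(5, 3)): [H, B, D, I, C, E, G, J, F, A]
After 7 (rotate_left(0, 3, k=1)): [B, D, I, H, C, E, G, J, F, A]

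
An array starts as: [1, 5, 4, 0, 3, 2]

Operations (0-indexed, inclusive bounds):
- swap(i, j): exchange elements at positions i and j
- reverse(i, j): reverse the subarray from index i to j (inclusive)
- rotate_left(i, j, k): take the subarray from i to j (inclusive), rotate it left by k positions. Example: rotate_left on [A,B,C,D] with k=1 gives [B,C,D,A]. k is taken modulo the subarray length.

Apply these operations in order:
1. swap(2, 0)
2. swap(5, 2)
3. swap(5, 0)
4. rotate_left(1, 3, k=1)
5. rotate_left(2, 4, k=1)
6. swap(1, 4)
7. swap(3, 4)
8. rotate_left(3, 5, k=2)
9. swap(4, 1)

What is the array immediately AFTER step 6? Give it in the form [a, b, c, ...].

Answer: [1, 0, 5, 3, 2, 4]

Derivation:
After 1 (swap(2, 0)): [4, 5, 1, 0, 3, 2]
After 2 (swap(5, 2)): [4, 5, 2, 0, 3, 1]
After 3 (swap(5, 0)): [1, 5, 2, 0, 3, 4]
After 4 (rotate_left(1, 3, k=1)): [1, 2, 0, 5, 3, 4]
After 5 (rotate_left(2, 4, k=1)): [1, 2, 5, 3, 0, 4]
After 6 (swap(1, 4)): [1, 0, 5, 3, 2, 4]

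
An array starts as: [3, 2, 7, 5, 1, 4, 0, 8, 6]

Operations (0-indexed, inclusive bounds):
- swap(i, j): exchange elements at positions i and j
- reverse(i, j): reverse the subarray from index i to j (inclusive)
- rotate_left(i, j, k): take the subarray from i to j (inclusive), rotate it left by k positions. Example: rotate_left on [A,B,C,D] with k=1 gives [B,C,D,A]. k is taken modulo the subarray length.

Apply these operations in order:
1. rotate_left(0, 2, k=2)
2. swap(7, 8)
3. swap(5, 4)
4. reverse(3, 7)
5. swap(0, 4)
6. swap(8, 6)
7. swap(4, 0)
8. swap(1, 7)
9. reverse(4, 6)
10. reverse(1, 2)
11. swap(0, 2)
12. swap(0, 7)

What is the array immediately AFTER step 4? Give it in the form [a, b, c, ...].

After 1 (rotate_left(0, 2, k=2)): [7, 3, 2, 5, 1, 4, 0, 8, 6]
After 2 (swap(7, 8)): [7, 3, 2, 5, 1, 4, 0, 6, 8]
After 3 (swap(5, 4)): [7, 3, 2, 5, 4, 1, 0, 6, 8]
After 4 (reverse(3, 7)): [7, 3, 2, 6, 0, 1, 4, 5, 8]

Answer: [7, 3, 2, 6, 0, 1, 4, 5, 8]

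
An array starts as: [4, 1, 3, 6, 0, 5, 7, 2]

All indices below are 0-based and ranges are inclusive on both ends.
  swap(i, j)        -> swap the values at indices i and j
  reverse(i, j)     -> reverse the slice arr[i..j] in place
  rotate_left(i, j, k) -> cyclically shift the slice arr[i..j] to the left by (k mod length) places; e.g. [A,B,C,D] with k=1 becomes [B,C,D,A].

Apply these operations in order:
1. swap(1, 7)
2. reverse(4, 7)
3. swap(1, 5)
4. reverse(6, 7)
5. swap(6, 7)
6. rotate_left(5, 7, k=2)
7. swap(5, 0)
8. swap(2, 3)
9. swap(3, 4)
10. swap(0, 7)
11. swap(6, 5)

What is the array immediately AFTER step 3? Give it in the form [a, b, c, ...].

Answer: [4, 7, 3, 6, 1, 2, 5, 0]

Derivation:
After 1 (swap(1, 7)): [4, 2, 3, 6, 0, 5, 7, 1]
After 2 (reverse(4, 7)): [4, 2, 3, 6, 1, 7, 5, 0]
After 3 (swap(1, 5)): [4, 7, 3, 6, 1, 2, 5, 0]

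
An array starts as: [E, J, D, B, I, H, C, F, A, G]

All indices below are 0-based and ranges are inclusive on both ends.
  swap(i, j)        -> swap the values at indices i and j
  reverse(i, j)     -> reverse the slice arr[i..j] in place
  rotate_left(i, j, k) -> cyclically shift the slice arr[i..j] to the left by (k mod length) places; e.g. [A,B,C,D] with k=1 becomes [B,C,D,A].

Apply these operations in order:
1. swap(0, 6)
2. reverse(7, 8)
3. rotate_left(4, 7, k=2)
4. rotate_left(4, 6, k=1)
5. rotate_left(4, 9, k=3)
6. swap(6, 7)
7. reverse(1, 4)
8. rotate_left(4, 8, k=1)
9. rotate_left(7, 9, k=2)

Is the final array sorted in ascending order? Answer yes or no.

Answer: no

Derivation:
After 1 (swap(0, 6)): [C, J, D, B, I, H, E, F, A, G]
After 2 (reverse(7, 8)): [C, J, D, B, I, H, E, A, F, G]
After 3 (rotate_left(4, 7, k=2)): [C, J, D, B, E, A, I, H, F, G]
After 4 (rotate_left(4, 6, k=1)): [C, J, D, B, A, I, E, H, F, G]
After 5 (rotate_left(4, 9, k=3)): [C, J, D, B, H, F, G, A, I, E]
After 6 (swap(6, 7)): [C, J, D, B, H, F, A, G, I, E]
After 7 (reverse(1, 4)): [C, H, B, D, J, F, A, G, I, E]
After 8 (rotate_left(4, 8, k=1)): [C, H, B, D, F, A, G, I, J, E]
After 9 (rotate_left(7, 9, k=2)): [C, H, B, D, F, A, G, E, I, J]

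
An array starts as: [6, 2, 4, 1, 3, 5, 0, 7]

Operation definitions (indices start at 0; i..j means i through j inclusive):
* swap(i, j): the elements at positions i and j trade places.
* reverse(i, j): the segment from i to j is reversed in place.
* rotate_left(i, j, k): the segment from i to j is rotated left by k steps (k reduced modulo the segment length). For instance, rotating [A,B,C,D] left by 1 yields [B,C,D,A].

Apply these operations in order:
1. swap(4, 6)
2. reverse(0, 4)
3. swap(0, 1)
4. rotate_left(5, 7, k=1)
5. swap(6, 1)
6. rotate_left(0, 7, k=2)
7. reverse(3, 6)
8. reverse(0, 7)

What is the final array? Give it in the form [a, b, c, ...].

Answer: [7, 3, 0, 5, 1, 6, 2, 4]

Derivation:
After 1 (swap(4, 6)): [6, 2, 4, 1, 0, 5, 3, 7]
After 2 (reverse(0, 4)): [0, 1, 4, 2, 6, 5, 3, 7]
After 3 (swap(0, 1)): [1, 0, 4, 2, 6, 5, 3, 7]
After 4 (rotate_left(5, 7, k=1)): [1, 0, 4, 2, 6, 3, 7, 5]
After 5 (swap(6, 1)): [1, 7, 4, 2, 6, 3, 0, 5]
After 6 (rotate_left(0, 7, k=2)): [4, 2, 6, 3, 0, 5, 1, 7]
After 7 (reverse(3, 6)): [4, 2, 6, 1, 5, 0, 3, 7]
After 8 (reverse(0, 7)): [7, 3, 0, 5, 1, 6, 2, 4]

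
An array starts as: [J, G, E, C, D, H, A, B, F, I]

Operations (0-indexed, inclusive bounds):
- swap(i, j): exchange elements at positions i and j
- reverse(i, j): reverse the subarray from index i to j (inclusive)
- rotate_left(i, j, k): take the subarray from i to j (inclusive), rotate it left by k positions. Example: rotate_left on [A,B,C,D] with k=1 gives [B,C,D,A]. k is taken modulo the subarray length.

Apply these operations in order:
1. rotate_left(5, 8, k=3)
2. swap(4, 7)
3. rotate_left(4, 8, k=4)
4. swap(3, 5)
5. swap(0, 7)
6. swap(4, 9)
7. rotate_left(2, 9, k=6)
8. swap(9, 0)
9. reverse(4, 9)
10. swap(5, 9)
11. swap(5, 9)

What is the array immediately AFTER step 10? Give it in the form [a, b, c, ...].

Answer: [J, G, D, B, H, E, C, I, A, F]

Derivation:
After 1 (rotate_left(5, 8, k=3)): [J, G, E, C, D, F, H, A, B, I]
After 2 (swap(4, 7)): [J, G, E, C, A, F, H, D, B, I]
After 3 (rotate_left(4, 8, k=4)): [J, G, E, C, B, A, F, H, D, I]
After 4 (swap(3, 5)): [J, G, E, A, B, C, F, H, D, I]
After 5 (swap(0, 7)): [H, G, E, A, B, C, F, J, D, I]
After 6 (swap(4, 9)): [H, G, E, A, I, C, F, J, D, B]
After 7 (rotate_left(2, 9, k=6)): [H, G, D, B, E, A, I, C, F, J]
After 8 (swap(9, 0)): [J, G, D, B, E, A, I, C, F, H]
After 9 (reverse(4, 9)): [J, G, D, B, H, F, C, I, A, E]
After 10 (swap(5, 9)): [J, G, D, B, H, E, C, I, A, F]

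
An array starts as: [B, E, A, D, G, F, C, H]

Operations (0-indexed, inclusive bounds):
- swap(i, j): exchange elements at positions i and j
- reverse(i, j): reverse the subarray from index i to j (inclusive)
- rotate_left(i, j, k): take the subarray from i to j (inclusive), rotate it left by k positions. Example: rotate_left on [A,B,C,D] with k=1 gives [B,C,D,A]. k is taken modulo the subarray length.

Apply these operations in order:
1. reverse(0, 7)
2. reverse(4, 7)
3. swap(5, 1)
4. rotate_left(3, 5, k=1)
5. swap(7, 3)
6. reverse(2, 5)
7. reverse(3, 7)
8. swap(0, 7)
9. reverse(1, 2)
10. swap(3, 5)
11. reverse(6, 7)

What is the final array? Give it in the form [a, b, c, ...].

After 1 (reverse(0, 7)): [H, C, F, G, D, A, E, B]
After 2 (reverse(4, 7)): [H, C, F, G, B, E, A, D]
After 3 (swap(5, 1)): [H, E, F, G, B, C, A, D]
After 4 (rotate_left(3, 5, k=1)): [H, E, F, B, C, G, A, D]
After 5 (swap(7, 3)): [H, E, F, D, C, G, A, B]
After 6 (reverse(2, 5)): [H, E, G, C, D, F, A, B]
After 7 (reverse(3, 7)): [H, E, G, B, A, F, D, C]
After 8 (swap(0, 7)): [C, E, G, B, A, F, D, H]
After 9 (reverse(1, 2)): [C, G, E, B, A, F, D, H]
After 10 (swap(3, 5)): [C, G, E, F, A, B, D, H]
After 11 (reverse(6, 7)): [C, G, E, F, A, B, H, D]

Answer: [C, G, E, F, A, B, H, D]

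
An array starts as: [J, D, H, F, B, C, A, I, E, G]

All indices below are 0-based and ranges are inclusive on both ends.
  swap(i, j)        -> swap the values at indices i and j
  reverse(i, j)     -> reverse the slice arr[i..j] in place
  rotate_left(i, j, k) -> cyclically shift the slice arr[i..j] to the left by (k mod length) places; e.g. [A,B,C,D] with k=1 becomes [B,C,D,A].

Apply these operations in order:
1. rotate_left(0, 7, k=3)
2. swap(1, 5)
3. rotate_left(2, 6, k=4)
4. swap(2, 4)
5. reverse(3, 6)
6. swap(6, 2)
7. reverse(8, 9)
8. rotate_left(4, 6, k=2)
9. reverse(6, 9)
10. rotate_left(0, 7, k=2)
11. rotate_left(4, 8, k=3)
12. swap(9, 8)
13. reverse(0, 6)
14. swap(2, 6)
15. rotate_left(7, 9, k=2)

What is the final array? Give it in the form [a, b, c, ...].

Answer: [E, H, C, I, A, B, J, F, G, D]

Derivation:
After 1 (rotate_left(0, 7, k=3)): [F, B, C, A, I, J, D, H, E, G]
After 2 (swap(1, 5)): [F, J, C, A, I, B, D, H, E, G]
After 3 (rotate_left(2, 6, k=4)): [F, J, D, C, A, I, B, H, E, G]
After 4 (swap(2, 4)): [F, J, A, C, D, I, B, H, E, G]
After 5 (reverse(3, 6)): [F, J, A, B, I, D, C, H, E, G]
After 6 (swap(6, 2)): [F, J, C, B, I, D, A, H, E, G]
After 7 (reverse(8, 9)): [F, J, C, B, I, D, A, H, G, E]
After 8 (rotate_left(4, 6, k=2)): [F, J, C, B, A, I, D, H, G, E]
After 9 (reverse(6, 9)): [F, J, C, B, A, I, E, G, H, D]
After 10 (rotate_left(0, 7, k=2)): [C, B, A, I, E, G, F, J, H, D]
After 11 (rotate_left(4, 8, k=3)): [C, B, A, I, J, H, E, G, F, D]
After 12 (swap(9, 8)): [C, B, A, I, J, H, E, G, D, F]
After 13 (reverse(0, 6)): [E, H, J, I, A, B, C, G, D, F]
After 14 (swap(2, 6)): [E, H, C, I, A, B, J, G, D, F]
After 15 (rotate_left(7, 9, k=2)): [E, H, C, I, A, B, J, F, G, D]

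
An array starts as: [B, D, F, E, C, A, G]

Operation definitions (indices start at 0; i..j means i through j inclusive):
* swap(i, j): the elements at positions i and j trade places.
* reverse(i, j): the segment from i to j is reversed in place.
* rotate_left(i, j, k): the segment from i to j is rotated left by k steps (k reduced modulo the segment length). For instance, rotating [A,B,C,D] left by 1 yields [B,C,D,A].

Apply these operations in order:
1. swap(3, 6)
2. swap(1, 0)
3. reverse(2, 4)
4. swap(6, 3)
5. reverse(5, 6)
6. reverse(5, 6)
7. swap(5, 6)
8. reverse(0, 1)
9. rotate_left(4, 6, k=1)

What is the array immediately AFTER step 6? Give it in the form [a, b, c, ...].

After 1 (swap(3, 6)): [B, D, F, G, C, A, E]
After 2 (swap(1, 0)): [D, B, F, G, C, A, E]
After 3 (reverse(2, 4)): [D, B, C, G, F, A, E]
After 4 (swap(6, 3)): [D, B, C, E, F, A, G]
After 5 (reverse(5, 6)): [D, B, C, E, F, G, A]
After 6 (reverse(5, 6)): [D, B, C, E, F, A, G]

Answer: [D, B, C, E, F, A, G]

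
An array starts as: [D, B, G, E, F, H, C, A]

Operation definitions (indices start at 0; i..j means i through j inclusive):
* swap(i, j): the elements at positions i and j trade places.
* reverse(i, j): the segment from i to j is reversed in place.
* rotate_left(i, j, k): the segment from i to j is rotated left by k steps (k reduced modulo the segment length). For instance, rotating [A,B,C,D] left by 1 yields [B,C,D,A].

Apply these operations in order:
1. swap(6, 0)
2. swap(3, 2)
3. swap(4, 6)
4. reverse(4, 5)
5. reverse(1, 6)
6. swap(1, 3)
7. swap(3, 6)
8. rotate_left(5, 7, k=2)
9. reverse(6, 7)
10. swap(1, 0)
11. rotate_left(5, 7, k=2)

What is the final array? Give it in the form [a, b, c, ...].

After 1 (swap(6, 0)): [C, B, G, E, F, H, D, A]
After 2 (swap(3, 2)): [C, B, E, G, F, H, D, A]
After 3 (swap(4, 6)): [C, B, E, G, D, H, F, A]
After 4 (reverse(4, 5)): [C, B, E, G, H, D, F, A]
After 5 (reverse(1, 6)): [C, F, D, H, G, E, B, A]
After 6 (swap(1, 3)): [C, H, D, F, G, E, B, A]
After 7 (swap(3, 6)): [C, H, D, B, G, E, F, A]
After 8 (rotate_left(5, 7, k=2)): [C, H, D, B, G, A, E, F]
After 9 (reverse(6, 7)): [C, H, D, B, G, A, F, E]
After 10 (swap(1, 0)): [H, C, D, B, G, A, F, E]
After 11 (rotate_left(5, 7, k=2)): [H, C, D, B, G, E, A, F]

Answer: [H, C, D, B, G, E, A, F]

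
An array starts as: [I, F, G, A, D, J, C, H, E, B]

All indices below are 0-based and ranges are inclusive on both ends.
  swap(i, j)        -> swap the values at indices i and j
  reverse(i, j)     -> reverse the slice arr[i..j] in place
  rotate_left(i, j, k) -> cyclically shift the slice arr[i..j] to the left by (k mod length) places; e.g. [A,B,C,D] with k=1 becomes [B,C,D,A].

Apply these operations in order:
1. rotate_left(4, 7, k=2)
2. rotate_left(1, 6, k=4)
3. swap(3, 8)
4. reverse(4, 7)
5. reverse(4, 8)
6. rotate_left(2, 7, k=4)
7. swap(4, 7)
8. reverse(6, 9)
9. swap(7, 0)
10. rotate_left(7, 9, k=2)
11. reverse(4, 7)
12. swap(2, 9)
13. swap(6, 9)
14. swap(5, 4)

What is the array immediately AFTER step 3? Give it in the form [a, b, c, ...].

After 1 (rotate_left(4, 7, k=2)): [I, F, G, A, C, H, D, J, E, B]
After 2 (rotate_left(1, 6, k=4)): [I, H, D, F, G, A, C, J, E, B]
After 3 (swap(3, 8)): [I, H, D, E, G, A, C, J, F, B]

Answer: [I, H, D, E, G, A, C, J, F, B]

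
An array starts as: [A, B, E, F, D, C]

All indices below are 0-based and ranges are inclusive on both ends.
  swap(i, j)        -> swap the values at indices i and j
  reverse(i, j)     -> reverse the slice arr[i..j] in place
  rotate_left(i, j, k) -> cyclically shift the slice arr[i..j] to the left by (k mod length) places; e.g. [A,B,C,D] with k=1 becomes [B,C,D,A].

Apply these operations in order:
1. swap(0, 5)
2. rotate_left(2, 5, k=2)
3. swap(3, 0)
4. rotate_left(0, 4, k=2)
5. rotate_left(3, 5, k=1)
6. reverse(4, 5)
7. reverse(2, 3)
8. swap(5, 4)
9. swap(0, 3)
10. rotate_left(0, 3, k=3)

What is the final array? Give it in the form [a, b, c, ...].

After 1 (swap(0, 5)): [C, B, E, F, D, A]
After 2 (rotate_left(2, 5, k=2)): [C, B, D, A, E, F]
After 3 (swap(3, 0)): [A, B, D, C, E, F]
After 4 (rotate_left(0, 4, k=2)): [D, C, E, A, B, F]
After 5 (rotate_left(3, 5, k=1)): [D, C, E, B, F, A]
After 6 (reverse(4, 5)): [D, C, E, B, A, F]
After 7 (reverse(2, 3)): [D, C, B, E, A, F]
After 8 (swap(5, 4)): [D, C, B, E, F, A]
After 9 (swap(0, 3)): [E, C, B, D, F, A]
After 10 (rotate_left(0, 3, k=3)): [D, E, C, B, F, A]

Answer: [D, E, C, B, F, A]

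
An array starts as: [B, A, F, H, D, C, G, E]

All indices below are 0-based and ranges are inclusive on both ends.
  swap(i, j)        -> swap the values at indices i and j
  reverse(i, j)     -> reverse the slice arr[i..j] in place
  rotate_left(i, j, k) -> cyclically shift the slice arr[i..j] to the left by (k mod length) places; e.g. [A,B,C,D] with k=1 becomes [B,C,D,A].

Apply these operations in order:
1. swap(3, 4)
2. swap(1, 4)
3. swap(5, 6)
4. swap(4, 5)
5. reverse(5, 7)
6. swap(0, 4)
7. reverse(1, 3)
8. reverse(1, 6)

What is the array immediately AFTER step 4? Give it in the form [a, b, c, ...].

After 1 (swap(3, 4)): [B, A, F, D, H, C, G, E]
After 2 (swap(1, 4)): [B, H, F, D, A, C, G, E]
After 3 (swap(5, 6)): [B, H, F, D, A, G, C, E]
After 4 (swap(4, 5)): [B, H, F, D, G, A, C, E]

Answer: [B, H, F, D, G, A, C, E]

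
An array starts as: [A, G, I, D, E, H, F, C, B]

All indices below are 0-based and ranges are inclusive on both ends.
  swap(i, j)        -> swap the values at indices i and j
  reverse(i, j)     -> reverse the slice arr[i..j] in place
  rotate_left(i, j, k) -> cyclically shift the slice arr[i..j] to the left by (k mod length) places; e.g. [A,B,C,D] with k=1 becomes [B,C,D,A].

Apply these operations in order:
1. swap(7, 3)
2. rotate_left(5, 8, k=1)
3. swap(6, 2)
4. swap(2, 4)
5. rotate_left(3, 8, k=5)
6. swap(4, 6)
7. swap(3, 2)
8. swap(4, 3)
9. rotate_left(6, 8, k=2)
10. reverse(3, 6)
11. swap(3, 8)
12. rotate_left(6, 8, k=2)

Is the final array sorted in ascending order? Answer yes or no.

After 1 (swap(7, 3)): [A, G, I, C, E, H, F, D, B]
After 2 (rotate_left(5, 8, k=1)): [A, G, I, C, E, F, D, B, H]
After 3 (swap(6, 2)): [A, G, D, C, E, F, I, B, H]
After 4 (swap(2, 4)): [A, G, E, C, D, F, I, B, H]
After 5 (rotate_left(3, 8, k=5)): [A, G, E, H, C, D, F, I, B]
After 6 (swap(4, 6)): [A, G, E, H, F, D, C, I, B]
After 7 (swap(3, 2)): [A, G, H, E, F, D, C, I, B]
After 8 (swap(4, 3)): [A, G, H, F, E, D, C, I, B]
After 9 (rotate_left(6, 8, k=2)): [A, G, H, F, E, D, B, C, I]
After 10 (reverse(3, 6)): [A, G, H, B, D, E, F, C, I]
After 11 (swap(3, 8)): [A, G, H, I, D, E, F, C, B]
After 12 (rotate_left(6, 8, k=2)): [A, G, H, I, D, E, B, F, C]

Answer: no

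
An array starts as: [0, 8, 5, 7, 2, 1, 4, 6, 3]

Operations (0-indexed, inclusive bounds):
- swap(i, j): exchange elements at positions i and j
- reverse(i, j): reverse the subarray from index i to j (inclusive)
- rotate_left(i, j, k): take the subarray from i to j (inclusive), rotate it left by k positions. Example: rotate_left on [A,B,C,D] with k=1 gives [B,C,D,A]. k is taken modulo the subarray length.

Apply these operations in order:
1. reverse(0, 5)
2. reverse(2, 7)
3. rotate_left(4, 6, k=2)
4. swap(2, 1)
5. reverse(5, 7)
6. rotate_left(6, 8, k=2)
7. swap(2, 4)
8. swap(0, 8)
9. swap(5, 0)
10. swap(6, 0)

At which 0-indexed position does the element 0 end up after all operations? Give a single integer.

Answer: 5

Derivation:
After 1 (reverse(0, 5)): [1, 2, 7, 5, 8, 0, 4, 6, 3]
After 2 (reverse(2, 7)): [1, 2, 6, 4, 0, 8, 5, 7, 3]
After 3 (rotate_left(4, 6, k=2)): [1, 2, 6, 4, 5, 0, 8, 7, 3]
After 4 (swap(2, 1)): [1, 6, 2, 4, 5, 0, 8, 7, 3]
After 5 (reverse(5, 7)): [1, 6, 2, 4, 5, 7, 8, 0, 3]
After 6 (rotate_left(6, 8, k=2)): [1, 6, 2, 4, 5, 7, 3, 8, 0]
After 7 (swap(2, 4)): [1, 6, 5, 4, 2, 7, 3, 8, 0]
After 8 (swap(0, 8)): [0, 6, 5, 4, 2, 7, 3, 8, 1]
After 9 (swap(5, 0)): [7, 6, 5, 4, 2, 0, 3, 8, 1]
After 10 (swap(6, 0)): [3, 6, 5, 4, 2, 0, 7, 8, 1]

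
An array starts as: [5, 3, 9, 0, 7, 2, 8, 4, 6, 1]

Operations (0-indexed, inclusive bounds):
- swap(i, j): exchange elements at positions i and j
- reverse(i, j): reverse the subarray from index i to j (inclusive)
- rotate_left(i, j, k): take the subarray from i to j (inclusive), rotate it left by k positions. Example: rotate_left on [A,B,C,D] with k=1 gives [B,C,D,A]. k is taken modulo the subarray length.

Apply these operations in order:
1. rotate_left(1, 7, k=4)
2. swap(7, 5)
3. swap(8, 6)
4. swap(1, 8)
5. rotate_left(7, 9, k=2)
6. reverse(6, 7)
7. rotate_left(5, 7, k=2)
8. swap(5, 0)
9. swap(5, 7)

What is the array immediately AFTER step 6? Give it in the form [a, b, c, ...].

After 1 (rotate_left(1, 7, k=4)): [5, 2, 8, 4, 3, 9, 0, 7, 6, 1]
After 2 (swap(7, 5)): [5, 2, 8, 4, 3, 7, 0, 9, 6, 1]
After 3 (swap(8, 6)): [5, 2, 8, 4, 3, 7, 6, 9, 0, 1]
After 4 (swap(1, 8)): [5, 0, 8, 4, 3, 7, 6, 9, 2, 1]
After 5 (rotate_left(7, 9, k=2)): [5, 0, 8, 4, 3, 7, 6, 1, 9, 2]
After 6 (reverse(6, 7)): [5, 0, 8, 4, 3, 7, 1, 6, 9, 2]

Answer: [5, 0, 8, 4, 3, 7, 1, 6, 9, 2]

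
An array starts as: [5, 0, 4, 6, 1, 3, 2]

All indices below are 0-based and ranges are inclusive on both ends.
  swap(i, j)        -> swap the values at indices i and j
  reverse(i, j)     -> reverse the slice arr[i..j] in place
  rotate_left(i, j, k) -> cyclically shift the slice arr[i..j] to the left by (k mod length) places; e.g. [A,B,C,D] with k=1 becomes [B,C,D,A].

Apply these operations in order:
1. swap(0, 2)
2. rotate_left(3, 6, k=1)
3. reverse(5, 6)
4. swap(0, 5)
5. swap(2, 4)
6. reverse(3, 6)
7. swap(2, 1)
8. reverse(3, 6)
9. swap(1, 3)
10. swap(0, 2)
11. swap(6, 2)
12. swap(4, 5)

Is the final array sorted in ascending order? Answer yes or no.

Answer: yes

Derivation:
After 1 (swap(0, 2)): [4, 0, 5, 6, 1, 3, 2]
After 2 (rotate_left(3, 6, k=1)): [4, 0, 5, 1, 3, 2, 6]
After 3 (reverse(5, 6)): [4, 0, 5, 1, 3, 6, 2]
After 4 (swap(0, 5)): [6, 0, 5, 1, 3, 4, 2]
After 5 (swap(2, 4)): [6, 0, 3, 1, 5, 4, 2]
After 6 (reverse(3, 6)): [6, 0, 3, 2, 4, 5, 1]
After 7 (swap(2, 1)): [6, 3, 0, 2, 4, 5, 1]
After 8 (reverse(3, 6)): [6, 3, 0, 1, 5, 4, 2]
After 9 (swap(1, 3)): [6, 1, 0, 3, 5, 4, 2]
After 10 (swap(0, 2)): [0, 1, 6, 3, 5, 4, 2]
After 11 (swap(6, 2)): [0, 1, 2, 3, 5, 4, 6]
After 12 (swap(4, 5)): [0, 1, 2, 3, 4, 5, 6]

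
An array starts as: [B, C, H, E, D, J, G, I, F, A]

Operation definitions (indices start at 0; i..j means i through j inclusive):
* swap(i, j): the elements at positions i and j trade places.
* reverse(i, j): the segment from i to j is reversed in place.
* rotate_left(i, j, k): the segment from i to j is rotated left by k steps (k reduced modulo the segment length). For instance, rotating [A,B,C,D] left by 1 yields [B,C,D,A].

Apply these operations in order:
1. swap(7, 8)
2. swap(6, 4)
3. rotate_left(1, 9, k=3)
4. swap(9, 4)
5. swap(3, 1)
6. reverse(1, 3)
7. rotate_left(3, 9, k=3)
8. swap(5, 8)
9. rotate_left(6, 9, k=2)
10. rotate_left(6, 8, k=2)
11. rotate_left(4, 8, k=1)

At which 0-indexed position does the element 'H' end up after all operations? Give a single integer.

After 1 (swap(7, 8)): [B, C, H, E, D, J, G, F, I, A]
After 2 (swap(6, 4)): [B, C, H, E, G, J, D, F, I, A]
After 3 (rotate_left(1, 9, k=3)): [B, G, J, D, F, I, A, C, H, E]
After 4 (swap(9, 4)): [B, G, J, D, E, I, A, C, H, F]
After 5 (swap(3, 1)): [B, D, J, G, E, I, A, C, H, F]
After 6 (reverse(1, 3)): [B, G, J, D, E, I, A, C, H, F]
After 7 (rotate_left(3, 9, k=3)): [B, G, J, A, C, H, F, D, E, I]
After 8 (swap(5, 8)): [B, G, J, A, C, E, F, D, H, I]
After 9 (rotate_left(6, 9, k=2)): [B, G, J, A, C, E, H, I, F, D]
After 10 (rotate_left(6, 8, k=2)): [B, G, J, A, C, E, F, H, I, D]
After 11 (rotate_left(4, 8, k=1)): [B, G, J, A, E, F, H, I, C, D]

Answer: 6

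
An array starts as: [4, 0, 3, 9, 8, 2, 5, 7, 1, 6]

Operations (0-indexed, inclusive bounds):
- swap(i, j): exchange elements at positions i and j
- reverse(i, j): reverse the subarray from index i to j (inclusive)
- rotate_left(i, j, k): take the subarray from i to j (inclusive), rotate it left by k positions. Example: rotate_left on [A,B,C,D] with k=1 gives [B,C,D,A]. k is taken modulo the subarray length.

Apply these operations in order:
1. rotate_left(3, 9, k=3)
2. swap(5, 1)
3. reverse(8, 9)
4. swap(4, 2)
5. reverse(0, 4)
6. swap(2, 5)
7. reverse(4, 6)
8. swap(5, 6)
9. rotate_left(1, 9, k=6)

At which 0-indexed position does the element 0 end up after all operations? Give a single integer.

After 1 (rotate_left(3, 9, k=3)): [4, 0, 3, 5, 7, 1, 6, 9, 8, 2]
After 2 (swap(5, 1)): [4, 1, 3, 5, 7, 0, 6, 9, 8, 2]
After 3 (reverse(8, 9)): [4, 1, 3, 5, 7, 0, 6, 9, 2, 8]
After 4 (swap(4, 2)): [4, 1, 7, 5, 3, 0, 6, 9, 2, 8]
After 5 (reverse(0, 4)): [3, 5, 7, 1, 4, 0, 6, 9, 2, 8]
After 6 (swap(2, 5)): [3, 5, 0, 1, 4, 7, 6, 9, 2, 8]
After 7 (reverse(4, 6)): [3, 5, 0, 1, 6, 7, 4, 9, 2, 8]
After 8 (swap(5, 6)): [3, 5, 0, 1, 6, 4, 7, 9, 2, 8]
After 9 (rotate_left(1, 9, k=6)): [3, 9, 2, 8, 5, 0, 1, 6, 4, 7]

Answer: 5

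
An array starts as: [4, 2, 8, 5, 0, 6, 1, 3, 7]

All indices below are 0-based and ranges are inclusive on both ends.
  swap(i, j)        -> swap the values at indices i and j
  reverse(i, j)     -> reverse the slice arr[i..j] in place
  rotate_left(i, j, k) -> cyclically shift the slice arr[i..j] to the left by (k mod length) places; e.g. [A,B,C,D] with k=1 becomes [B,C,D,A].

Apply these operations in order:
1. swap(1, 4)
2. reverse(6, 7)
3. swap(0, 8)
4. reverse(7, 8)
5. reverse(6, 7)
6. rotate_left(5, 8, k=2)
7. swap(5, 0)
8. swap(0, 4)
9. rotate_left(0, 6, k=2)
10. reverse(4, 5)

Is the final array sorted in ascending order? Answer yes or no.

Answer: no

Derivation:
After 1 (swap(1, 4)): [4, 0, 8, 5, 2, 6, 1, 3, 7]
After 2 (reverse(6, 7)): [4, 0, 8, 5, 2, 6, 3, 1, 7]
After 3 (swap(0, 8)): [7, 0, 8, 5, 2, 6, 3, 1, 4]
After 4 (reverse(7, 8)): [7, 0, 8, 5, 2, 6, 3, 4, 1]
After 5 (reverse(6, 7)): [7, 0, 8, 5, 2, 6, 4, 3, 1]
After 6 (rotate_left(5, 8, k=2)): [7, 0, 8, 5, 2, 3, 1, 6, 4]
After 7 (swap(5, 0)): [3, 0, 8, 5, 2, 7, 1, 6, 4]
After 8 (swap(0, 4)): [2, 0, 8, 5, 3, 7, 1, 6, 4]
After 9 (rotate_left(0, 6, k=2)): [8, 5, 3, 7, 1, 2, 0, 6, 4]
After 10 (reverse(4, 5)): [8, 5, 3, 7, 2, 1, 0, 6, 4]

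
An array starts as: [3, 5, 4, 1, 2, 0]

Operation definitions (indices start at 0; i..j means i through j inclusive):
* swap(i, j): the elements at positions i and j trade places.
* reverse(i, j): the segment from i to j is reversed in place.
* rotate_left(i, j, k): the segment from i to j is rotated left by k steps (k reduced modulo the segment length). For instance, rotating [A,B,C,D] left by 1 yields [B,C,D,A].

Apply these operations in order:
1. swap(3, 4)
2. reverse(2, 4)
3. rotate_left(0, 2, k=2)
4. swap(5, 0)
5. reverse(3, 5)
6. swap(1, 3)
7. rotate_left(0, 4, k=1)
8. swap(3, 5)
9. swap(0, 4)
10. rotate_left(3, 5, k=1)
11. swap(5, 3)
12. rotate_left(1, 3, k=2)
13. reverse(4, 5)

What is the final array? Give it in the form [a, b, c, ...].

After 1 (swap(3, 4)): [3, 5, 4, 2, 1, 0]
After 2 (reverse(2, 4)): [3, 5, 1, 2, 4, 0]
After 3 (rotate_left(0, 2, k=2)): [1, 3, 5, 2, 4, 0]
After 4 (swap(5, 0)): [0, 3, 5, 2, 4, 1]
After 5 (reverse(3, 5)): [0, 3, 5, 1, 4, 2]
After 6 (swap(1, 3)): [0, 1, 5, 3, 4, 2]
After 7 (rotate_left(0, 4, k=1)): [1, 5, 3, 4, 0, 2]
After 8 (swap(3, 5)): [1, 5, 3, 2, 0, 4]
After 9 (swap(0, 4)): [0, 5, 3, 2, 1, 4]
After 10 (rotate_left(3, 5, k=1)): [0, 5, 3, 1, 4, 2]
After 11 (swap(5, 3)): [0, 5, 3, 2, 4, 1]
After 12 (rotate_left(1, 3, k=2)): [0, 2, 5, 3, 4, 1]
After 13 (reverse(4, 5)): [0, 2, 5, 3, 1, 4]

Answer: [0, 2, 5, 3, 1, 4]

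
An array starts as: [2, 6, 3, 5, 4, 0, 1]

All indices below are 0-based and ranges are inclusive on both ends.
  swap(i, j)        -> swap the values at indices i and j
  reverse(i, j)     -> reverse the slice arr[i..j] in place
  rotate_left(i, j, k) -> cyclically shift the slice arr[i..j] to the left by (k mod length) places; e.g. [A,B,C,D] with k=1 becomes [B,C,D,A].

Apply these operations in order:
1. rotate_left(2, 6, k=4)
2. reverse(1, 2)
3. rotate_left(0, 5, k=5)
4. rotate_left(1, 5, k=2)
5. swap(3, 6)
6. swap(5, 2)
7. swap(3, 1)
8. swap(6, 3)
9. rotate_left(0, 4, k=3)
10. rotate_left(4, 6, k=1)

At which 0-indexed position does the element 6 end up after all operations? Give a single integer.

Answer: 5

Derivation:
After 1 (rotate_left(2, 6, k=4)): [2, 6, 1, 3, 5, 4, 0]
After 2 (reverse(1, 2)): [2, 1, 6, 3, 5, 4, 0]
After 3 (rotate_left(0, 5, k=5)): [4, 2, 1, 6, 3, 5, 0]
After 4 (rotate_left(1, 5, k=2)): [4, 6, 3, 5, 2, 1, 0]
After 5 (swap(3, 6)): [4, 6, 3, 0, 2, 1, 5]
After 6 (swap(5, 2)): [4, 6, 1, 0, 2, 3, 5]
After 7 (swap(3, 1)): [4, 0, 1, 6, 2, 3, 5]
After 8 (swap(6, 3)): [4, 0, 1, 5, 2, 3, 6]
After 9 (rotate_left(0, 4, k=3)): [5, 2, 4, 0, 1, 3, 6]
After 10 (rotate_left(4, 6, k=1)): [5, 2, 4, 0, 3, 6, 1]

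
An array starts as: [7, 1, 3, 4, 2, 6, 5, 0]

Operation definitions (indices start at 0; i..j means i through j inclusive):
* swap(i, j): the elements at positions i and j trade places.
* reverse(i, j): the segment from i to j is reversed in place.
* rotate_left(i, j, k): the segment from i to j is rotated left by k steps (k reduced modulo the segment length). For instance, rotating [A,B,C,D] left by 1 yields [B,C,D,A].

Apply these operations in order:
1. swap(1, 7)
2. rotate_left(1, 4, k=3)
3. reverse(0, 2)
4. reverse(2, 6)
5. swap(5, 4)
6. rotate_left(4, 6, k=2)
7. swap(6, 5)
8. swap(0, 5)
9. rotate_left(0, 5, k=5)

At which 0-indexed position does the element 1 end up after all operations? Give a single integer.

Answer: 7

Derivation:
After 1 (swap(1, 7)): [7, 0, 3, 4, 2, 6, 5, 1]
After 2 (rotate_left(1, 4, k=3)): [7, 2, 0, 3, 4, 6, 5, 1]
After 3 (reverse(0, 2)): [0, 2, 7, 3, 4, 6, 5, 1]
After 4 (reverse(2, 6)): [0, 2, 5, 6, 4, 3, 7, 1]
After 5 (swap(5, 4)): [0, 2, 5, 6, 3, 4, 7, 1]
After 6 (rotate_left(4, 6, k=2)): [0, 2, 5, 6, 7, 3, 4, 1]
After 7 (swap(6, 5)): [0, 2, 5, 6, 7, 4, 3, 1]
After 8 (swap(0, 5)): [4, 2, 5, 6, 7, 0, 3, 1]
After 9 (rotate_left(0, 5, k=5)): [0, 4, 2, 5, 6, 7, 3, 1]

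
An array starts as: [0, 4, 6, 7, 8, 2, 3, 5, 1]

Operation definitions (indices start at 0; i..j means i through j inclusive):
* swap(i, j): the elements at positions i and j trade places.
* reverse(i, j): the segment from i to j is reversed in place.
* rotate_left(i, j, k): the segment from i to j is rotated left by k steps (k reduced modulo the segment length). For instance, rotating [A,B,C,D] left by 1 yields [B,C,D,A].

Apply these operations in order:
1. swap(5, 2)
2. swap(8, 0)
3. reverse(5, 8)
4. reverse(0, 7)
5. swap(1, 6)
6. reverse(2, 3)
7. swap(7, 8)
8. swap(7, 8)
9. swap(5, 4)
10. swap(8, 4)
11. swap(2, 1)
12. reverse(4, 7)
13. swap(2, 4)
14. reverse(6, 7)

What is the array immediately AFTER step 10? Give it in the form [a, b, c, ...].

Answer: [3, 4, 8, 0, 6, 7, 5, 1, 2]

Derivation:
After 1 (swap(5, 2)): [0, 4, 2, 7, 8, 6, 3, 5, 1]
After 2 (swap(8, 0)): [1, 4, 2, 7, 8, 6, 3, 5, 0]
After 3 (reverse(5, 8)): [1, 4, 2, 7, 8, 0, 5, 3, 6]
After 4 (reverse(0, 7)): [3, 5, 0, 8, 7, 2, 4, 1, 6]
After 5 (swap(1, 6)): [3, 4, 0, 8, 7, 2, 5, 1, 6]
After 6 (reverse(2, 3)): [3, 4, 8, 0, 7, 2, 5, 1, 6]
After 7 (swap(7, 8)): [3, 4, 8, 0, 7, 2, 5, 6, 1]
After 8 (swap(7, 8)): [3, 4, 8, 0, 7, 2, 5, 1, 6]
After 9 (swap(5, 4)): [3, 4, 8, 0, 2, 7, 5, 1, 6]
After 10 (swap(8, 4)): [3, 4, 8, 0, 6, 7, 5, 1, 2]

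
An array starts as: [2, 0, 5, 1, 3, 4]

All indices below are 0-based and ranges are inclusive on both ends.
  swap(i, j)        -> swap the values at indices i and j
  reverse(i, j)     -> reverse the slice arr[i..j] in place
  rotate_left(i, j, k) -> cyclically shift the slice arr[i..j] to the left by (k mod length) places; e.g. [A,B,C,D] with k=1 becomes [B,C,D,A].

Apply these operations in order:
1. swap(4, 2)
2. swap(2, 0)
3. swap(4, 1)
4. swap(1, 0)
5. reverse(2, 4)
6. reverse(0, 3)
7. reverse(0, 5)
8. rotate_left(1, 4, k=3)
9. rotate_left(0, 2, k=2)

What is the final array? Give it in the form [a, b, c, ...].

Answer: [2, 4, 0, 5, 3, 1]

Derivation:
After 1 (swap(4, 2)): [2, 0, 3, 1, 5, 4]
After 2 (swap(2, 0)): [3, 0, 2, 1, 5, 4]
After 3 (swap(4, 1)): [3, 5, 2, 1, 0, 4]
After 4 (swap(1, 0)): [5, 3, 2, 1, 0, 4]
After 5 (reverse(2, 4)): [5, 3, 0, 1, 2, 4]
After 6 (reverse(0, 3)): [1, 0, 3, 5, 2, 4]
After 7 (reverse(0, 5)): [4, 2, 5, 3, 0, 1]
After 8 (rotate_left(1, 4, k=3)): [4, 0, 2, 5, 3, 1]
After 9 (rotate_left(0, 2, k=2)): [2, 4, 0, 5, 3, 1]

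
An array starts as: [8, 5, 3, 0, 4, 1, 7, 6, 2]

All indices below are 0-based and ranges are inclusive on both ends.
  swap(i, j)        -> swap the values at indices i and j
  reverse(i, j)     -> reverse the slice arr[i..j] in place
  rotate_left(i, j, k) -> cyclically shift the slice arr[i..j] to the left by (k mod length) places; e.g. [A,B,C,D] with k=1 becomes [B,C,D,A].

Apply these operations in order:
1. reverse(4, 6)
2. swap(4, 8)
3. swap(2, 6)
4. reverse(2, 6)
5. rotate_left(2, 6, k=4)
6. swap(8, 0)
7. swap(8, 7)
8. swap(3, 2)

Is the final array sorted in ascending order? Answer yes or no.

After 1 (reverse(4, 6)): [8, 5, 3, 0, 7, 1, 4, 6, 2]
After 2 (swap(4, 8)): [8, 5, 3, 0, 2, 1, 4, 6, 7]
After 3 (swap(2, 6)): [8, 5, 4, 0, 2, 1, 3, 6, 7]
After 4 (reverse(2, 6)): [8, 5, 3, 1, 2, 0, 4, 6, 7]
After 5 (rotate_left(2, 6, k=4)): [8, 5, 4, 3, 1, 2, 0, 6, 7]
After 6 (swap(8, 0)): [7, 5, 4, 3, 1, 2, 0, 6, 8]
After 7 (swap(8, 7)): [7, 5, 4, 3, 1, 2, 0, 8, 6]
After 8 (swap(3, 2)): [7, 5, 3, 4, 1, 2, 0, 8, 6]

Answer: no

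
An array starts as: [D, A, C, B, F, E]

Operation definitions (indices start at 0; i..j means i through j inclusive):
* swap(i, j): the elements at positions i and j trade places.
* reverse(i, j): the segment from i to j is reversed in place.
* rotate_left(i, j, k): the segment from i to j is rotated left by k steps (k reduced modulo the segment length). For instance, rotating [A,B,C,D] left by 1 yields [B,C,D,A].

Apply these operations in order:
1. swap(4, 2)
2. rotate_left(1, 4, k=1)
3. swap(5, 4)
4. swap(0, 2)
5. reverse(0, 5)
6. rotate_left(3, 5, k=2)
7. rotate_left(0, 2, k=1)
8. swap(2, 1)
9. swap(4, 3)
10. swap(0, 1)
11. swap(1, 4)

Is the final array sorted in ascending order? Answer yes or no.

Answer: yes

Derivation:
After 1 (swap(4, 2)): [D, A, F, B, C, E]
After 2 (rotate_left(1, 4, k=1)): [D, F, B, C, A, E]
After 3 (swap(5, 4)): [D, F, B, C, E, A]
After 4 (swap(0, 2)): [B, F, D, C, E, A]
After 5 (reverse(0, 5)): [A, E, C, D, F, B]
After 6 (rotate_left(3, 5, k=2)): [A, E, C, B, D, F]
After 7 (rotate_left(0, 2, k=1)): [E, C, A, B, D, F]
After 8 (swap(2, 1)): [E, A, C, B, D, F]
After 9 (swap(4, 3)): [E, A, C, D, B, F]
After 10 (swap(0, 1)): [A, E, C, D, B, F]
After 11 (swap(1, 4)): [A, B, C, D, E, F]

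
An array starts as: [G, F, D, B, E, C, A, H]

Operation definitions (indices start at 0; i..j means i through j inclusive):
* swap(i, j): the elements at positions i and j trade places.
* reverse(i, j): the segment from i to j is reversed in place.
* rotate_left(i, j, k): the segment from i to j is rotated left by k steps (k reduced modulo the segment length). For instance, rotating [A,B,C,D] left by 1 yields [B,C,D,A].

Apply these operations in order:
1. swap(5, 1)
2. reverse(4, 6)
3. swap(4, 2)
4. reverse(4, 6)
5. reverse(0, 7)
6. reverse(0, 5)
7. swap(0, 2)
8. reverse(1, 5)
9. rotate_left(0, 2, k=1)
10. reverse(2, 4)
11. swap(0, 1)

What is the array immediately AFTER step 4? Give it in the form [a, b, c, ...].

Answer: [G, C, A, B, E, F, D, H]

Derivation:
After 1 (swap(5, 1)): [G, C, D, B, E, F, A, H]
After 2 (reverse(4, 6)): [G, C, D, B, A, F, E, H]
After 3 (swap(4, 2)): [G, C, A, B, D, F, E, H]
After 4 (reverse(4, 6)): [G, C, A, B, E, F, D, H]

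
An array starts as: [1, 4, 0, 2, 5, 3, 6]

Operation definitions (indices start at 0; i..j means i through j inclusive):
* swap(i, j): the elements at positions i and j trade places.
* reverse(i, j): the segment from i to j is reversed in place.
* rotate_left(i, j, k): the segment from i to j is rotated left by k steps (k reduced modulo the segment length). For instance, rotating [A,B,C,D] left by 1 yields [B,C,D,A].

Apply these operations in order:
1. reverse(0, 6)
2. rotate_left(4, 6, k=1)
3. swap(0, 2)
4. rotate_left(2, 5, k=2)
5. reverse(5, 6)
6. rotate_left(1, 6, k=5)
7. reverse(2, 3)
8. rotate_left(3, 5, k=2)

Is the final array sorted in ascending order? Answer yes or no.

Answer: no

Derivation:
After 1 (reverse(0, 6)): [6, 3, 5, 2, 0, 4, 1]
After 2 (rotate_left(4, 6, k=1)): [6, 3, 5, 2, 4, 1, 0]
After 3 (swap(0, 2)): [5, 3, 6, 2, 4, 1, 0]
After 4 (rotate_left(2, 5, k=2)): [5, 3, 4, 1, 6, 2, 0]
After 5 (reverse(5, 6)): [5, 3, 4, 1, 6, 0, 2]
After 6 (rotate_left(1, 6, k=5)): [5, 2, 3, 4, 1, 6, 0]
After 7 (reverse(2, 3)): [5, 2, 4, 3, 1, 6, 0]
After 8 (rotate_left(3, 5, k=2)): [5, 2, 4, 6, 3, 1, 0]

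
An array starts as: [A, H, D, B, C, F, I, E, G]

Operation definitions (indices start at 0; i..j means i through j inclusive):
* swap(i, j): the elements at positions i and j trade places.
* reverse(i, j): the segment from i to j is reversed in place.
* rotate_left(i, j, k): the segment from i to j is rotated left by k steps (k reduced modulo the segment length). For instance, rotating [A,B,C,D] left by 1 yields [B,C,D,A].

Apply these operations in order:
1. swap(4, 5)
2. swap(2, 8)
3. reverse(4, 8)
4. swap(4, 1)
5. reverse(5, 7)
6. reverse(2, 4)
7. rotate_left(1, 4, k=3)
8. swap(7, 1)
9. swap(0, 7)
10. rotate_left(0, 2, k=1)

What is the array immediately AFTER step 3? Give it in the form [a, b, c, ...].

After 1 (swap(4, 5)): [A, H, D, B, F, C, I, E, G]
After 2 (swap(2, 8)): [A, H, G, B, F, C, I, E, D]
After 3 (reverse(4, 8)): [A, H, G, B, D, E, I, C, F]

Answer: [A, H, G, B, D, E, I, C, F]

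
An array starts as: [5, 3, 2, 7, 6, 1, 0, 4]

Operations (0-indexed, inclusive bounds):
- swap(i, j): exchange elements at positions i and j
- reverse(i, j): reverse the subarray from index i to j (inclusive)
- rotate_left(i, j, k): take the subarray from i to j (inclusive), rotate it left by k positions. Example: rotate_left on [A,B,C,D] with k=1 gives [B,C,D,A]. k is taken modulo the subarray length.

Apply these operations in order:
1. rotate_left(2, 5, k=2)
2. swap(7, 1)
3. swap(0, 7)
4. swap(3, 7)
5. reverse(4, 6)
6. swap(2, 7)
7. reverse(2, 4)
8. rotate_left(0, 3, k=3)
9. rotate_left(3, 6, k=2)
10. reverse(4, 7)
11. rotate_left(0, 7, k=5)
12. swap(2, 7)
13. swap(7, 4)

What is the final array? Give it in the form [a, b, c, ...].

After 1 (rotate_left(2, 5, k=2)): [5, 3, 6, 1, 2, 7, 0, 4]
After 2 (swap(7, 1)): [5, 4, 6, 1, 2, 7, 0, 3]
After 3 (swap(0, 7)): [3, 4, 6, 1, 2, 7, 0, 5]
After 4 (swap(3, 7)): [3, 4, 6, 5, 2, 7, 0, 1]
After 5 (reverse(4, 6)): [3, 4, 6, 5, 0, 7, 2, 1]
After 6 (swap(2, 7)): [3, 4, 1, 5, 0, 7, 2, 6]
After 7 (reverse(2, 4)): [3, 4, 0, 5, 1, 7, 2, 6]
After 8 (rotate_left(0, 3, k=3)): [5, 3, 4, 0, 1, 7, 2, 6]
After 9 (rotate_left(3, 6, k=2)): [5, 3, 4, 7, 2, 0, 1, 6]
After 10 (reverse(4, 7)): [5, 3, 4, 7, 6, 1, 0, 2]
After 11 (rotate_left(0, 7, k=5)): [1, 0, 2, 5, 3, 4, 7, 6]
After 12 (swap(2, 7)): [1, 0, 6, 5, 3, 4, 7, 2]
After 13 (swap(7, 4)): [1, 0, 6, 5, 2, 4, 7, 3]

Answer: [1, 0, 6, 5, 2, 4, 7, 3]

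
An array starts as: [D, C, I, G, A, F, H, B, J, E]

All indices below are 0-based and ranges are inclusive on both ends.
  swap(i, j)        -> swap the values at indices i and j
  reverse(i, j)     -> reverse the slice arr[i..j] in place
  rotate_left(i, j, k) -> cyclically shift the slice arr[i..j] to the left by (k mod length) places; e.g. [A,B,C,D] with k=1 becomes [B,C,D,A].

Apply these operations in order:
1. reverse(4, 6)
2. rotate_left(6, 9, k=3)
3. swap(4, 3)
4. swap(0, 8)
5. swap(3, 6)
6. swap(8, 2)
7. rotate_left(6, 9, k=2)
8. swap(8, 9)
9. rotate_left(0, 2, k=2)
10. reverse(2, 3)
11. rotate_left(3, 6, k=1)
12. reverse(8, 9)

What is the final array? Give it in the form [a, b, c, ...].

After 1 (reverse(4, 6)): [D, C, I, G, H, F, A, B, J, E]
After 2 (rotate_left(6, 9, k=3)): [D, C, I, G, H, F, E, A, B, J]
After 3 (swap(4, 3)): [D, C, I, H, G, F, E, A, B, J]
After 4 (swap(0, 8)): [B, C, I, H, G, F, E, A, D, J]
After 5 (swap(3, 6)): [B, C, I, E, G, F, H, A, D, J]
After 6 (swap(8, 2)): [B, C, D, E, G, F, H, A, I, J]
After 7 (rotate_left(6, 9, k=2)): [B, C, D, E, G, F, I, J, H, A]
After 8 (swap(8, 9)): [B, C, D, E, G, F, I, J, A, H]
After 9 (rotate_left(0, 2, k=2)): [D, B, C, E, G, F, I, J, A, H]
After 10 (reverse(2, 3)): [D, B, E, C, G, F, I, J, A, H]
After 11 (rotate_left(3, 6, k=1)): [D, B, E, G, F, I, C, J, A, H]
After 12 (reverse(8, 9)): [D, B, E, G, F, I, C, J, H, A]

Answer: [D, B, E, G, F, I, C, J, H, A]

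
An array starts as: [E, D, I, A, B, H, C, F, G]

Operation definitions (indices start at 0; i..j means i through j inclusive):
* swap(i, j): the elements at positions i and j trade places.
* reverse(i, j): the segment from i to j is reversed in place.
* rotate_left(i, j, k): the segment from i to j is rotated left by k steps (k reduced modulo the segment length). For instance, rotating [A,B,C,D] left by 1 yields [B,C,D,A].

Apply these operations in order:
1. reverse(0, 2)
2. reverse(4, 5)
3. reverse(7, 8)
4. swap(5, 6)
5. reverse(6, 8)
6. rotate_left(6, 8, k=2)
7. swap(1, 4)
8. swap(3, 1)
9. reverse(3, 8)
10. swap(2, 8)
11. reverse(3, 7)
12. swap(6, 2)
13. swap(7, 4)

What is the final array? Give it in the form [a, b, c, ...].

Answer: [I, A, F, D, G, B, H, C, E]

Derivation:
After 1 (reverse(0, 2)): [I, D, E, A, B, H, C, F, G]
After 2 (reverse(4, 5)): [I, D, E, A, H, B, C, F, G]
After 3 (reverse(7, 8)): [I, D, E, A, H, B, C, G, F]
After 4 (swap(5, 6)): [I, D, E, A, H, C, B, G, F]
After 5 (reverse(6, 8)): [I, D, E, A, H, C, F, G, B]
After 6 (rotate_left(6, 8, k=2)): [I, D, E, A, H, C, B, F, G]
After 7 (swap(1, 4)): [I, H, E, A, D, C, B, F, G]
After 8 (swap(3, 1)): [I, A, E, H, D, C, B, F, G]
After 9 (reverse(3, 8)): [I, A, E, G, F, B, C, D, H]
After 10 (swap(2, 8)): [I, A, H, G, F, B, C, D, E]
After 11 (reverse(3, 7)): [I, A, H, D, C, B, F, G, E]
After 12 (swap(6, 2)): [I, A, F, D, C, B, H, G, E]
After 13 (swap(7, 4)): [I, A, F, D, G, B, H, C, E]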